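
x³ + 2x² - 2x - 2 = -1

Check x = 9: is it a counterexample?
Substitute x = 9 into the relation:
x = 9: LHS = 9³ + 2·9² - 2·9 - 2 = 871; 871 = -1 — FAILS

Since the claim fails at x = 9, this value is a counterexample.

Answer: Yes, x = 9 is a counterexample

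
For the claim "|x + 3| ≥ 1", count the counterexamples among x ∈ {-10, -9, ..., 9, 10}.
Counterexamples in [-10, 10]: {-3}.

Counting them gives 1 values.

Answer: 1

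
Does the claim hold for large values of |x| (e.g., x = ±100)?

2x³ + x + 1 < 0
x = 100: LHS = 2·100³ + 100 + 1 = 2000101; 2000101 < 0 — FAILS
x = -100: LHS = 2·(-100)³ + (-100) + 1 = -2000099; -2000099 < 0 — holds

Answer: Partially: fails for x = 100, holds for x = -100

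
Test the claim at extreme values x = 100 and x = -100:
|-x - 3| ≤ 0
x = 100: LHS = |-100 - 3| = |-103| = 103; 103 ≤ 0 — FAILS
x = -100: LHS = |-(-100) - 3| = |97| = 97; 97 ≤ 0 — FAILS

Answer: No, fails for both x = 100 and x = -100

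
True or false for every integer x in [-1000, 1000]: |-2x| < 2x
The claim fails at x = 0:
x = 0: LHS = |-2·0| = |0| = 0, RHS = 2·0 = 0; 0 < 0 — FAILS

Because a single integer refutes it, the statement is false.

Answer: False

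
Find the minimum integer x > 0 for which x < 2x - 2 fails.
Testing positive integers:
x = 1: RHS = 2·1 - 2 = 0; 1 < 0 — FAILS  ← smallest positive counterexample

Answer: x = 1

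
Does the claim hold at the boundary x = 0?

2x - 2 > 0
x = 0: LHS = 2·0 - 2 = -2; -2 > 0 — FAILS

The relation fails at x = 0, so x = 0 is a counterexample.

Answer: No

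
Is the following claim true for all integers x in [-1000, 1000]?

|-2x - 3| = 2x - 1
The claim fails at x = 0:
x = 0: LHS = |-2·0 - 3| = |-3| = 3, RHS = 2·0 - 1 = -1; 3 = -1 — FAILS

Because a single integer refutes it, the statement is false.

Answer: False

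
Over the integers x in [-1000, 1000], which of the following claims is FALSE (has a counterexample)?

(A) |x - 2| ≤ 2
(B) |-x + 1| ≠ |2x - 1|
(A) x = -1: LHS = |(-1) - 2| = |-3| = 3; 3 ≤ 2 — FAILS
(B) x = 0: LHS = |-0 + 1| = |1| = 1, RHS = |2·0 - 1| = |-1| = 1; 1 ≠ 1 — FAILS

Answer: Both A and B are false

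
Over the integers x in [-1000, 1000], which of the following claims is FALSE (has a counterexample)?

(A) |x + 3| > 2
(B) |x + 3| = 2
(A) x = -1: LHS = |(-1) + 3| = |2| = 2; 2 > 2 — FAILS
(B) x = 0: LHS = |0 + 3| = |3| = 3; 3 = 2 — FAILS

Answer: Both A and B are false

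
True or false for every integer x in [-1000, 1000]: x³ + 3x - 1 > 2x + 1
The claim fails at x = 0:
x = 0: LHS = 0³ + 3·0 - 1 = -1, RHS = 2·0 + 1 = 1; -1 > 1 — FAILS

Because a single integer refutes it, the statement is false.

Answer: False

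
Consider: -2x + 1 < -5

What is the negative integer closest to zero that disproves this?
Testing negative integers from -1 downward:
x = -1: LHS = -2·(-1) + 1 = 3; 3 < -5 — FAILS  ← closest negative counterexample to 0

Answer: x = -1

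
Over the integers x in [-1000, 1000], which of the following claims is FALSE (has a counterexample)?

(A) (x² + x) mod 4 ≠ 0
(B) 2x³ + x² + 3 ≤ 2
(A) x = 0: LHS = (0² + 0) mod 4 = 0 mod 4 = 0; 0 ≠ 0 — FAILS
(B) x = 0: LHS = 2·0³ + 0² + 3 = 3; 3 ≤ 2 — FAILS

Answer: Both A and B are false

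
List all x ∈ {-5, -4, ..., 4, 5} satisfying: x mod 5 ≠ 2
Holds for: {-5, -4, -2, -1, 0, 1, 3, 4, 5}
Fails for: {-3, 2}

Answer: {-5, -4, -2, -1, 0, 1, 3, 4, 5}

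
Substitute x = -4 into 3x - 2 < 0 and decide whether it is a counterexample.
Substitute x = -4 into the relation:
x = -4: LHS = 3·(-4) - 2 = -14; -14 < 0 — holds

The claim holds here, so x = -4 is not a counterexample. (A counterexample exists elsewhere, e.g. x = 1.)

Answer: No, x = -4 is not a counterexample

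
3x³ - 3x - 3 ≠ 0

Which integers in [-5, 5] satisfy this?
Track d = LHS − RHS over the integers in [-5, 5]. Equality would need d = 0, but d changes sign only between consecutive integers, jumping over 0:
x = 1: LHS = 3·1³ - 3·1 - 3 = -3; -3 ≠ 0 — holds  (d = -3)
x = 2: LHS = 3·2³ - 3·2 - 3 = 15; 15 ≠ 0 — holds  (d = 15)
Away from these crossings d keeps a constant sign, and checking every integer in [-5, 5] confirms d ≠ 0 throughout. Hence the two sides are never equal, so the relation holds for every integer in [-5, 5].

Answer: All integers in [-5, 5]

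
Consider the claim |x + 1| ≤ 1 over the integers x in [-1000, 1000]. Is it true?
The claim fails at x = 1:
x = 1: LHS = |1 + 1| = |2| = 2; 2 ≤ 1 — FAILS

Because a single integer refutes it, the statement is false.

Answer: False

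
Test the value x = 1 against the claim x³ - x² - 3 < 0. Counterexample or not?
Substitute x = 1 into the relation:
x = 1: LHS = 1³ - 1² - 3 = -3; -3 < 0 — holds

The claim holds here, so x = 1 is not a counterexample. (A counterexample exists elsewhere, e.g. x = 2.)

Answer: No, x = 1 is not a counterexample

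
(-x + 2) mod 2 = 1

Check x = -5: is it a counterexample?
Substitute x = -5 into the relation:
x = -5: LHS = (-(-5) + 2) mod 2 = 7 mod 2 = 1; 1 = 1 — holds

The claim holds here, so x = -5 is not a counterexample. (A counterexample exists elsewhere, e.g. x = 0.)

Answer: No, x = -5 is not a counterexample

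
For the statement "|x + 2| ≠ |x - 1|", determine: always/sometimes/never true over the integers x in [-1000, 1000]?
Track d = LHS − RHS over the integers in [-1000, 1000]. Equality would need d = 0, but d changes sign only between consecutive integers, jumping over 0:
x = -1: LHS = |(-1) + 2| = |1| = 1, RHS = |(-1) - 1| = |-2| = 2; 1 ≠ 2 — holds  (d = -1)
x = 0: LHS = |0 + 2| = |2| = 2, RHS = |0 - 1| = |-1| = 1; 2 ≠ 1 — holds  (d = 1)
Away from these crossings d keeps a constant sign, and checking every integer in [-1000, 1000] confirms d ≠ 0 throughout. Hence the two sides are never equal, so the relation holds for every integer in [-1000, 1000].

No counterexample exists.

Answer: Always true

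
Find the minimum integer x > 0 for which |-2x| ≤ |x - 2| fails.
Testing positive integers:
x = 1: LHS = |-2·1| = |-2| = 2, RHS = |1 - 2| = |-1| = 1; 2 ≤ 1 — FAILS  ← smallest positive counterexample

Answer: x = 1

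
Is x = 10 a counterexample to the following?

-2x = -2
Substitute x = 10 into the relation:
x = 10: LHS = -2·10 = -20; -20 = -2 — FAILS

Since the claim fails at x = 10, this value is a counterexample.

Answer: Yes, x = 10 is a counterexample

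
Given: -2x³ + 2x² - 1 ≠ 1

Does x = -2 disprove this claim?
Substitute x = -2 into the relation:
x = -2: LHS = -2·(-2)³ + 2·(-2)² - 1 = 23; 23 ≠ 1 — holds

The relation holds at x = -2, so it is not a counterexample.

Answer: No, x = -2 is not a counterexample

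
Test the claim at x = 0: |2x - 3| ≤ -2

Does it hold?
x = 0: LHS = |2·0 - 3| = |-3| = 3; 3 ≤ -2 — FAILS

The relation fails at x = 0, so x = 0 is a counterexample.

Answer: No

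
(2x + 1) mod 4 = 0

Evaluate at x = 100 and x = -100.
x = 100: LHS = (2·100 + 1) mod 4 = 201 mod 4 = 1; 1 = 0 — FAILS
x = -100: LHS = (2·(-100) + 1) mod 4 = (-199) mod 4 = 1; 1 = 0 — FAILS

Answer: No, fails for both x = 100 and x = -100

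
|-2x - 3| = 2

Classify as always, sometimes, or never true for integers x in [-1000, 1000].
Track d = LHS − RHS over the integers in [-1000, 1000]. Equality would need d = 0, but d changes sign only between consecutive integers, jumping over 0:
x = -3: LHS = |-2·(-3) - 3| = |3| = 3; 3 = 2 — FAILS  (d = 1)
x = -2: LHS = |-2·(-2) - 3| = |1| = 1; 1 = 2 — FAILS  (d = -1)
x = -1: LHS = |-2·(-1) - 3| = |-1| = 1; 1 = 2 — FAILS  (d = -1)
x = 0: LHS = |-2·0 - 3| = |-3| = 3; 3 = 2 — FAILS  (d = 1)
Away from these crossings d keeps a constant sign, and checking every integer in [-1000, 1000] confirms d ≠ 0 throughout. Hence the two sides are never equal, so the claimed relation (=) fails for every integer in [-1000, 1000].

No integer in the range satisfies it.

Answer: Never true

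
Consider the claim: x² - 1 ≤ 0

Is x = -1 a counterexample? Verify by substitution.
Substitute x = -1 into the relation:
x = -1: LHS = (-1)² - 1 = 0; 0 ≤ 0 — holds

The claim holds here, so x = -1 is not a counterexample. (A counterexample exists elsewhere, e.g. x = 2.)

Answer: No, x = -1 is not a counterexample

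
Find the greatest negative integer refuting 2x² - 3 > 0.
Testing negative integers from -1 downward:
x = -1: LHS = 2·(-1)² - 3 = -1; -1 > 0 — FAILS  ← closest negative counterexample to 0

Answer: x = -1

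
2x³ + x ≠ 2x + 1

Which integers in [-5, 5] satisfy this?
Holds for: {-5, -4, -3, -2, -1, 0, 2, 3, 4, 5}
Fails for: {1}

Answer: {-5, -4, -3, -2, -1, 0, 2, 3, 4, 5}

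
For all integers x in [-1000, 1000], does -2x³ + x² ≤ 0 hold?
The claim fails at x = -1:
x = -1: LHS = -2·(-1)³ + (-1)² = 3; 3 ≤ 0 — FAILS

Because a single integer refutes it, the statement is false.

Answer: False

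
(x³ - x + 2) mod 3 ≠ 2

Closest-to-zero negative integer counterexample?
Testing negative integers from -1 downward:
x = -1: LHS = ((-1)³ - (-1) + 2) mod 3 = 2 mod 3 = 2; 2 ≠ 2 — FAILS  ← closest negative counterexample to 0

Answer: x = -1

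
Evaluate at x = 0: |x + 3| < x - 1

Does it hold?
x = 0: LHS = |0 + 3| = |3| = 3, RHS = 0 - 1 = -1; 3 < -1 — FAILS

The relation fails at x = 0, so x = 0 is a counterexample.

Answer: No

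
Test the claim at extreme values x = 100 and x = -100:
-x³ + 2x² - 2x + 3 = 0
x = 100: LHS = -100³ + 2·100² - 2·100 + 3 = -980197; -980197 = 0 — FAILS
x = -100: LHS = -(-100)³ + 2·(-100)² - 2·(-100) + 3 = 1020203; 1020203 = 0 — FAILS

Answer: No, fails for both x = 100 and x = -100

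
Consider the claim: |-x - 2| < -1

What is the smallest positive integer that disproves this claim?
Testing positive integers:
x = 1: LHS = |-1 - 2| = |-3| = 3; 3 < -1 — FAILS  ← smallest positive counterexample

Answer: x = 1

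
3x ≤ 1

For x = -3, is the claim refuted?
Substitute x = -3 into the relation:
x = -3: LHS = 3·(-3) = -9; -9 ≤ 1 — holds

The claim holds here, so x = -3 is not a counterexample. (A counterexample exists elsewhere, e.g. x = 1.)

Answer: No, x = -3 is not a counterexample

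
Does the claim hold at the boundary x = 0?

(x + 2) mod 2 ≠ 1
x = 0: LHS = (0 + 2) mod 2 = 2 mod 2 = 0; 0 ≠ 1 — holds

The relation is satisfied at x = 0.

Answer: Yes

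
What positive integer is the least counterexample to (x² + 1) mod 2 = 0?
Testing positive integers:
x = 1: LHS = (1² + 1) mod 2 = 2 mod 2 = 0; 0 = 0 — holds
x = 2: LHS = (2² + 1) mod 2 = 5 mod 2 = 1; 1 = 0 — FAILS  ← smallest positive counterexample

Answer: x = 2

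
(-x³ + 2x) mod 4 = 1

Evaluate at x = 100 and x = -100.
x = 100: LHS = (-100³ + 2·100) mod 4 = (-999800) mod 4 = 0; 0 = 1 — FAILS
x = -100: LHS = (-(-100)³ + 2·(-100)) mod 4 = 999800 mod 4 = 0; 0 = 1 — FAILS

Answer: No, fails for both x = 100 and x = -100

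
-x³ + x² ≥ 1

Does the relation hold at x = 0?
x = 0: LHS = -0³ + 0² = 0; 0 ≥ 1 — FAILS

The relation fails at x = 0, so x = 0 is a counterexample.

Answer: No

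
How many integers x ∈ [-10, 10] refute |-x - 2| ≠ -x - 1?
Track d = LHS − RHS over the integers in [-10, 10]. Equality would need d = 0, but d changes sign only between consecutive integers, jumping over 0:
x = -2: LHS = |-(-2) - 2| = |0| = 0, RHS = -(-2) - 1 = 1; 0 ≠ 1 — holds  (d = -1)
x = -1: LHS = |-(-1) - 2| = |-1| = 1, RHS = -(-1) - 1 = 0; 1 ≠ 0 — holds  (d = 1)
Away from these crossings d keeps a constant sign, and checking every integer in [-10, 10] confirms d ≠ 0 throughout. Hence the two sides are never equal, so the relation holds for every integer in [-10, 10].

No counterexample appears in that range.

Answer: 0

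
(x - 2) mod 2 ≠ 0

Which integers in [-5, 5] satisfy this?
Holds for: {-5, -3, -1, 1, 3, 5}
Fails for: {-4, -2, 0, 2, 4}

Answer: {-5, -3, -1, 1, 3, 5}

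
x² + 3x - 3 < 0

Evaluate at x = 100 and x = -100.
x = 100: LHS = 100² + 3·100 - 3 = 10297; 10297 < 0 — FAILS
x = -100: LHS = (-100)² + 3·(-100) - 3 = 9697; 9697 < 0 — FAILS

Answer: No, fails for both x = 100 and x = -100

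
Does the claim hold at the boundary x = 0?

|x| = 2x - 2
x = 0: LHS = |0| = 0, RHS = 2·0 - 2 = -2; 0 = -2 — FAILS

The relation fails at x = 0, so x = 0 is a counterexample.

Answer: No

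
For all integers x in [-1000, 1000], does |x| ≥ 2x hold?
The claim fails at x = 1:
x = 1: LHS = |1| = 1, RHS = 2·1 = 2; 1 ≥ 2 — FAILS

Because a single integer refutes it, the statement is false.

Answer: False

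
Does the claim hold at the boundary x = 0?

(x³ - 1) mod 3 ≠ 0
x = 0: LHS = (0³ - 1) mod 3 = (-1) mod 3 = 2; 2 ≠ 0 — holds

The relation is satisfied at x = 0.

Answer: Yes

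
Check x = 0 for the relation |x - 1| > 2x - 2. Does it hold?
x = 0: LHS = |0 - 1| = |-1| = 1, RHS = 2·0 - 2 = -2; 1 > -2 — holds

The relation is satisfied at x = 0.

Answer: Yes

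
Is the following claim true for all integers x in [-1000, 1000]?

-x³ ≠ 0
The claim fails at x = 0:
x = 0: LHS = -0³ = 0; 0 ≠ 0 — FAILS

Because a single integer refutes it, the statement is false.

Answer: False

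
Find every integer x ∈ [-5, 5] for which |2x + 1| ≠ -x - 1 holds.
Over all integers in [-5, 5], LHS − RHS is always positive; it is smallest at x = -1, where it equals 1:
x = -1: LHS = |2·(-1) + 1| = |-1| = 1, RHS = -(-1) - 1 = 0; 1 ≠ 0 — holds
At the ends of the range:
x = -5: LHS = |2·(-5) + 1| = |-9| = 9, RHS = -(-5) - 1 = 4; 9 ≠ 4 — holds
x = 5: LHS = |2·5 + 1| = |11| = 11, RHS = -5 - 1 = -6; 11 ≠ -6 — holds
Hence LHS − RHS is never 0, i.e. the two sides are never equal, so the relation holds for every integer in [-5, 5].

Answer: All integers in [-5, 5]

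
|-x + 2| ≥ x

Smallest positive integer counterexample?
Testing positive integers:
x = 1: LHS = |-1 + 2| = |1| = 1; 1 ≥ 1 — holds
x = 2: LHS = |-2 + 2| = |0| = 0; 0 ≥ 2 — FAILS  ← smallest positive counterexample

Answer: x = 2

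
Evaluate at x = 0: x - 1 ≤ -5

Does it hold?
x = 0: LHS = 0 - 1 = -1; -1 ≤ -5 — FAILS

The relation fails at x = 0, so x = 0 is a counterexample.

Answer: No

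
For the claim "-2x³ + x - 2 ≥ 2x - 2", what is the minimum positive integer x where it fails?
Testing positive integers:
x = 1: LHS = -2·1³ + 1 - 2 = -3, RHS = 2·1 - 2 = 0; -3 ≥ 0 — FAILS  ← smallest positive counterexample

Answer: x = 1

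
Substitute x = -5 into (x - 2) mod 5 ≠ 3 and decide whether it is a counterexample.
Substitute x = -5 into the relation:
x = -5: LHS = ((-5) - 2) mod 5 = (-7) mod 5 = 3; 3 ≠ 3 — FAILS

Since the claim fails at x = -5, this value is a counterexample.

Answer: Yes, x = -5 is a counterexample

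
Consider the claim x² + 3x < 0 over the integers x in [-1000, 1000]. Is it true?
The claim fails at x = 0:
x = 0: LHS = 0² + 3·0 = 0; 0 < 0 — FAILS

Because a single integer refutes it, the statement is false.

Answer: False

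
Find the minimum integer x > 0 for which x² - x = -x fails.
Testing positive integers:
x = 1: LHS = 1² - 1 = 0; 0 = -1 — FAILS  ← smallest positive counterexample

Answer: x = 1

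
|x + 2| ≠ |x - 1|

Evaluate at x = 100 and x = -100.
x = 100: LHS = |100 + 2| = |102| = 102, RHS = |100 - 1| = |99| = 99; 102 ≠ 99 — holds
x = -100: LHS = |(-100) + 2| = |-98| = 98, RHS = |(-100) - 1| = |-101| = 101; 98 ≠ 101 — holds

Answer: Yes, holds for both x = 100 and x = -100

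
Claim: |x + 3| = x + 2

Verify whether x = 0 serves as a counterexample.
Substitute x = 0 into the relation:
x = 0: LHS = |0 + 3| = |3| = 3, RHS = 0 + 2 = 2; 3 = 2 — FAILS

Since the claim fails at x = 0, this value is a counterexample.

Answer: Yes, x = 0 is a counterexample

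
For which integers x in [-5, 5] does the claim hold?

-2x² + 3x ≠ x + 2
Over all integers in [-5, 5], LHS − RHS is always negative; it is closest to 0 at x = 0, where it equals -2:
x = 0: LHS = -2·0² + 3·0 = 0, RHS = 0 + 2 = 2; 0 ≠ 2 — holds
At the ends of the range:
x = -5: LHS = -2·(-5)² + 3·(-5) = -65, RHS = (-5) + 2 = -3; -65 ≠ -3 — holds
x = 5: LHS = -2·5² + 3·5 = -35, RHS = 5 + 2 = 7; -35 ≠ 7 — holds
Hence LHS − RHS is never 0, i.e. the two sides are never equal, so the relation holds for every integer in [-5, 5].

Answer: All integers in [-5, 5]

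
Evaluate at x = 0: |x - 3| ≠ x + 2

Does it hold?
x = 0: LHS = |0 - 3| = |-3| = 3, RHS = 0 + 2 = 2; 3 ≠ 2 — holds

The relation is satisfied at x = 0.

Answer: Yes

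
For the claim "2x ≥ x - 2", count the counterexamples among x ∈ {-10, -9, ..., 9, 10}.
Counterexamples in [-10, 10]: {-10, -9, -8, -7, -6, -5, -4, -3}.

Counting them gives 8 values.

Answer: 8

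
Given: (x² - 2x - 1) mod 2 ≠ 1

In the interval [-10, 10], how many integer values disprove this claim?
Counterexamples in [-10, 10]: {-10, -8, -6, -4, -2, 0, 2, 4, 6, 8, 10}.

Counting them gives 11 values.

Answer: 11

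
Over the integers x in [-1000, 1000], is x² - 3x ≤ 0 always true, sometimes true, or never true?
Holds at x = 0: LHS = 0² - 3·0 = 0; 0 ≤ 0 — holds
Fails at x = -1: LHS = (-1)² - 3·(-1) = 4; 4 ≤ 0 — FAILS
It is satisfied by some integers in the range but not all.

Answer: Sometimes true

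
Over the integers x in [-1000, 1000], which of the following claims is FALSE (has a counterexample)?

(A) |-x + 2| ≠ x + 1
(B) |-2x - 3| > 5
(A) Track d = LHS − RHS over the integers in [-1000, 1000]. Equality would need d = 0, but d changes sign only between consecutive integers, jumping over 0:
x = 0: LHS = |-0 + 2| = |2| = 2, RHS = 0 + 1 = 1; 2 ≠ 1 — holds  (d = 1)
x = 1: LHS = |-1 + 2| = |1| = 1, RHS = 1 + 1 = 2; 1 ≠ 2 — holds  (d = -1)
Away from these crossings d keeps a constant sign, and checking every integer in [-1000, 1000] confirms d ≠ 0 throughout. Hence the two sides are never equal, so the relation holds for every integer in [-1000, 1000].

(B) x = 0: LHS = |-2·0 - 3| = |-3| = 3; 3 > 5 — FAILS

Only (B) has a counterexample.

Answer: B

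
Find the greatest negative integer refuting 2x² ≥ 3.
Testing negative integers from -1 downward:
x = -1: LHS = 2·(-1)² = 2; 2 ≥ 3 — FAILS  ← closest negative counterexample to 0

Answer: x = -1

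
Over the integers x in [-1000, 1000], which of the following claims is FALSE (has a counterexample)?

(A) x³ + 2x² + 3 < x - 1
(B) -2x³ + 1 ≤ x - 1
(A) x = 0: LHS = 0³ + 2·0² + 3 = 3, RHS = 0 - 1 = -1; 3 < -1 — FAILS
(B) x = 0: LHS = -2·0³ + 1 = 1, RHS = 0 - 1 = -1; 1 ≤ -1 — FAILS

Answer: Both A and B are false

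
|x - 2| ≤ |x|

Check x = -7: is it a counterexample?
Substitute x = -7 into the relation:
x = -7: LHS = |(-7) - 2| = |-9| = 9, RHS = |-7| = 7; 9 ≤ 7 — FAILS

Since the claim fails at x = -7, this value is a counterexample.

Answer: Yes, x = -7 is a counterexample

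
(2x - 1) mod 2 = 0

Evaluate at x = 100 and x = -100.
x = 100: LHS = (2·100 - 1) mod 2 = 199 mod 2 = 1; 1 = 0 — FAILS
x = -100: LHS = (2·(-100) - 1) mod 2 = (-201) mod 2 = 1; 1 = 0 — FAILS

Answer: No, fails for both x = 100 and x = -100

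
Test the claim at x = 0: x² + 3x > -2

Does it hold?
x = 0: LHS = 0² + 3·0 = 0; 0 > -2 — holds

The relation is satisfied at x = 0.

Answer: Yes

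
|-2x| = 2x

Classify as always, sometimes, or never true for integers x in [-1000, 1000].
Holds at x = 0: LHS = |-2·0| = |0| = 0, RHS = 2·0 = 0; 0 = 0 — holds
Fails at x = -1: LHS = |-2·(-1)| = |2| = 2, RHS = 2·(-1) = -2; 2 = -2 — FAILS
It is satisfied by some integers in the range but not all.

Answer: Sometimes true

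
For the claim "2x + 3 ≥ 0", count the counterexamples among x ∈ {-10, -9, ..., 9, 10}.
Counterexamples in [-10, 10]: {-10, -9, -8, -7, -6, -5, -4, -3, -2}.

Counting them gives 9 values.

Answer: 9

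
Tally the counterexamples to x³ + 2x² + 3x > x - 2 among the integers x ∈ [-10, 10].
Counterexamples in [-10, 10]: {-10, -9, -8, -7, -6, -5, -4, -3, -2}.

Counting them gives 9 values.

Answer: 9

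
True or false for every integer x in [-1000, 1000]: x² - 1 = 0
The claim fails at x = 0:
x = 0: LHS = 0² - 1 = -1; -1 = 0 — FAILS

Because a single integer refutes it, the statement is false.

Answer: False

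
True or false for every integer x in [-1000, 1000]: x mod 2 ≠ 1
The claim fails at x = 1:
x = 1: LHS = 1 mod 2 = 1; 1 ≠ 1 — FAILS

Because a single integer refutes it, the statement is false.

Answer: False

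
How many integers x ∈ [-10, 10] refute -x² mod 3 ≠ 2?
Counterexamples in [-10, 10]: {-10, -8, -7, -5, -4, -2, -1, 1, 2, 4, 5, 7, 8, 10}.

Counting them gives 14 values.

Answer: 14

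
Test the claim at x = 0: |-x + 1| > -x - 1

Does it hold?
x = 0: LHS = |-0 + 1| = |1| = 1, RHS = -0 - 1 = -1; 1 > -1 — holds

The relation is satisfied at x = 0.

Answer: Yes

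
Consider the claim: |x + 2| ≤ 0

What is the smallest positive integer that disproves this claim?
Testing positive integers:
x = 1: LHS = |1 + 2| = |3| = 3; 3 ≤ 0 — FAILS  ← smallest positive counterexample

Answer: x = 1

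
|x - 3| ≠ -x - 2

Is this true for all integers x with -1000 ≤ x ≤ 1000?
Over all integers in [-1000, 1000], LHS − RHS is always positive; it is smallest at x = 0, where it equals 5:
x = 0: LHS = |0 - 3| = |-3| = 3, RHS = -0 - 2 = -2; 3 ≠ -2 — holds
At the ends of the range:
x = -1000: LHS = |(-1000) - 3| = |-1003| = 1003, RHS = -(-1000) - 2 = 998; 1003 ≠ 998 — holds
x = 1000: LHS = |1000 - 3| = |997| = 997, RHS = -1000 - 2 = -1002; 997 ≠ -1002 — holds
Hence LHS − RHS is never 0, i.e. the two sides are never equal, so the relation holds for every integer in [-1000, 1000].

No counterexample exists.

Answer: True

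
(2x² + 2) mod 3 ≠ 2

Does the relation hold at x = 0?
x = 0: LHS = (2·0² + 2) mod 3 = 2 mod 3 = 2; 2 ≠ 2 — FAILS

The relation fails at x = 0, so x = 0 is a counterexample.

Answer: No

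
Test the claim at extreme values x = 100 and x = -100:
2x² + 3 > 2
x = 100: LHS = 2·100² + 3 = 20003; 20003 > 2 — holds
x = -100: LHS = 2·(-100)² + 3 = 20003; 20003 > 2 — holds

Answer: Yes, holds for both x = 100 and x = -100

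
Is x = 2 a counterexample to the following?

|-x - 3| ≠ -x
Substitute x = 2 into the relation:
x = 2: LHS = |-2 - 3| = |-5| = 5; 5 ≠ -2 — holds

The relation holds at x = 2, so it is not a counterexample.

Answer: No, x = 2 is not a counterexample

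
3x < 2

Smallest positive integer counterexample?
Testing positive integers:
x = 1: LHS = 3·1 = 3; 3 < 2 — FAILS  ← smallest positive counterexample

Answer: x = 1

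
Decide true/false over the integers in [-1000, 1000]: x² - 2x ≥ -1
Over all integers in [-1000, 1000], LHS − RHS is smallest at x = 1, where it equals 0:
x = 1: LHS = 1² - 2·1 = -1; -1 ≥ -1 — holds
At the ends of the range:
x = -1000: LHS = (-1000)² - 2·(-1000) = 1002000; 1002000 ≥ -1 — holds
x = 1000: LHS = 1000² - 2·1000 = 998000; 998000 ≥ -1 — holds
Hence LHS − RHS is never negative, i.e. LHS ≥ RHS throughout, so the relation holds for every integer in [-1000, 1000].

No counterexample exists.

Answer: True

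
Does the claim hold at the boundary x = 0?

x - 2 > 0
x = 0: LHS = 0 - 2 = -2; -2 > 0 — FAILS

The relation fails at x = 0, so x = 0 is a counterexample.

Answer: No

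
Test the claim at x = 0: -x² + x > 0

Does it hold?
x = 0: LHS = -0² + 0 = 0; 0 > 0 — FAILS

The relation fails at x = 0, so x = 0 is a counterexample.

Answer: No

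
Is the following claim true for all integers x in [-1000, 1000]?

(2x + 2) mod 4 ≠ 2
The claim fails at x = 0:
x = 0: LHS = (2·0 + 2) mod 4 = 2 mod 4 = 2; 2 ≠ 2 — FAILS

Because a single integer refutes it, the statement is false.

Answer: False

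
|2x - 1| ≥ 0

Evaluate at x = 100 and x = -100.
x = 100: LHS = |2·100 - 1| = |199| = 199; 199 ≥ 0 — holds
x = -100: LHS = |2·(-100) - 1| = |-201| = 201; 201 ≥ 0 — holds

Answer: Yes, holds for both x = 100 and x = -100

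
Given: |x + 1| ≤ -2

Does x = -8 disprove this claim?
Substitute x = -8 into the relation:
x = -8: LHS = |(-8) + 1| = |-7| = 7; 7 ≤ -2 — FAILS

Since the claim fails at x = -8, this value is a counterexample.

Answer: Yes, x = -8 is a counterexample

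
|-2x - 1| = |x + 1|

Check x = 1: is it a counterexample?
Substitute x = 1 into the relation:
x = 1: LHS = |-2·1 - 1| = |-3| = 3, RHS = |1 + 1| = |2| = 2; 3 = 2 — FAILS

Since the claim fails at x = 1, this value is a counterexample.

Answer: Yes, x = 1 is a counterexample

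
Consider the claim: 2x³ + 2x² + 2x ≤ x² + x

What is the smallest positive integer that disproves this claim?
Testing positive integers:
x = 1: LHS = 2·1³ + 2·1² + 2·1 = 6, RHS = 1² + 1 = 2; 6 ≤ 2 — FAILS  ← smallest positive counterexample

Answer: x = 1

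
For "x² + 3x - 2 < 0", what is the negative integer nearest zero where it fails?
Testing negative integers from -1 downward:
x = -1: LHS = (-1)² + 3·(-1) - 2 = -4; -4 < 0 — holds
x = -2: LHS = (-2)² + 3·(-2) - 2 = -4; -4 < 0 — holds
x = -3: LHS = (-3)² + 3·(-3) - 2 = -2; -2 < 0 — holds
x = -4: LHS = (-4)² + 3·(-4) - 2 = 2; 2 < 0 — FAILS  ← closest negative counterexample to 0

Answer: x = -4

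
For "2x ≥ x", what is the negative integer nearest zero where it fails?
Testing negative integers from -1 downward:
x = -1: LHS = 2·(-1) = -2; -2 ≥ -1 — FAILS  ← closest negative counterexample to 0

Answer: x = -1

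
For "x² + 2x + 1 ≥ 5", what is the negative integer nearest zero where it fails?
Testing negative integers from -1 downward:
x = -1: LHS = (-1)² + 2·(-1) + 1 = 0; 0 ≥ 5 — FAILS  ← closest negative counterexample to 0

Answer: x = -1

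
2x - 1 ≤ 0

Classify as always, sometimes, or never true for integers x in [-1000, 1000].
Holds at x = 0: LHS = 2·0 - 1 = -1; -1 ≤ 0 — holds
Fails at x = 1: LHS = 2·1 - 1 = 1; 1 ≤ 0 — FAILS
It is satisfied by some integers in the range but not all.

Answer: Sometimes true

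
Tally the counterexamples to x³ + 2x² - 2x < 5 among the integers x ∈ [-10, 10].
Counterexamples in [-10, 10]: {2, 3, 4, 5, 6, 7, 8, 9, 10}.

Counting them gives 9 values.

Answer: 9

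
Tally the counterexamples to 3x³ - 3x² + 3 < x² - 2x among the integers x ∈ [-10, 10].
Counterexamples in [-10, 10]: {0, 1, 2, 3, 4, 5, 6, 7, 8, 9, 10}.

Counting them gives 11 values.

Answer: 11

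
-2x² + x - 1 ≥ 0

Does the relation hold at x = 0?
x = 0: LHS = -2·0² + 0 - 1 = -1; -1 ≥ 0 — FAILS

The relation fails at x = 0, so x = 0 is a counterexample.

Answer: No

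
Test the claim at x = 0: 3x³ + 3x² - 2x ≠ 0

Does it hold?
x = 0: LHS = 3·0³ + 3·0² - 2·0 = 0; 0 ≠ 0 — FAILS

The relation fails at x = 0, so x = 0 is a counterexample.

Answer: No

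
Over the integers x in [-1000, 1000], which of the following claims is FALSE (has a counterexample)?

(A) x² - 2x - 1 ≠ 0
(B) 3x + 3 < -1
(A) Track d = LHS − RHS over the integers in [-1000, 1000]. Equality would need d = 0, but d changes sign only between consecutive integers, jumping over 0:
x = -1: LHS = (-1)² - 2·(-1) - 1 = 2; 2 ≠ 0 — holds  (d = 2)
x = 0: LHS = 0² - 2·0 - 1 = -1; -1 ≠ 0 — holds  (d = -1)
x = 2: LHS = 2² - 2·2 - 1 = -1; -1 ≠ 0 — holds  (d = -1)
x = 3: LHS = 3² - 2·3 - 1 = 2; 2 ≠ 0 — holds  (d = 2)
Away from these crossings d keeps a constant sign, and checking every integer in [-1000, 1000] confirms d ≠ 0 throughout. Hence the two sides are never equal, so the relation holds for every integer in [-1000, 1000].

(B) x = 0: LHS = 3·0 + 3 = 3; 3 < -1 — FAILS

Only (B) has a counterexample.

Answer: B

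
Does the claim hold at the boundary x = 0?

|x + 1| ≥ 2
x = 0: LHS = |0 + 1| = |1| = 1; 1 ≥ 2 — FAILS

The relation fails at x = 0, so x = 0 is a counterexample.

Answer: No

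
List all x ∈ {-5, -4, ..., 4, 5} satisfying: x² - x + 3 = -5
Over all integers in [-5, 5], LHS − RHS is always positive; it is smallest at x = 0, where it equals 8:
x = 0: LHS = 0² - 0 + 3 = 3; 3 = -5 — FAILS
At the ends of the range:
x = -5: LHS = (-5)² - (-5) + 3 = 33; 33 = -5 — FAILS
x = 5: LHS = 5² - 5 + 3 = 23; 23 = -5 — FAILS
Hence LHS − RHS is never 0, i.e. the two sides are never equal, so the claimed relation (=) fails for every integer in [-5, 5].

Answer: None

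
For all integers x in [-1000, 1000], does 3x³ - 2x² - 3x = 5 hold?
The claim fails at x = 0:
x = 0: LHS = 3·0³ - 2·0² - 3·0 = 0; 0 = 5 — FAILS

Because a single integer refutes it, the statement is false.

Answer: False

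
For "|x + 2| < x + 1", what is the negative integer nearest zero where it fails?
Testing negative integers from -1 downward:
x = -1: LHS = |(-1) + 2| = |1| = 1, RHS = (-1) + 1 = 0; 1 < 0 — FAILS  ← closest negative counterexample to 0

Answer: x = -1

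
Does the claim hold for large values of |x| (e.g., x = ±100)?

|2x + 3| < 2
x = 100: LHS = |2·100 + 3| = |203| = 203; 203 < 2 — FAILS
x = -100: LHS = |2·(-100) + 3| = |-197| = 197; 197 < 2 — FAILS

Answer: No, fails for both x = 100 and x = -100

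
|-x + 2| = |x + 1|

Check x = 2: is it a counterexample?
Substitute x = 2 into the relation:
x = 2: LHS = |-2 + 2| = |0| = 0, RHS = |2 + 1| = |3| = 3; 0 = 3 — FAILS

Since the claim fails at x = 2, this value is a counterexample.

Answer: Yes, x = 2 is a counterexample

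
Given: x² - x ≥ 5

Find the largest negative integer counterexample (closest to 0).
Testing negative integers from -1 downward:
x = -1: LHS = (-1)² - (-1) = 2; 2 ≥ 5 — FAILS  ← closest negative counterexample to 0

Answer: x = -1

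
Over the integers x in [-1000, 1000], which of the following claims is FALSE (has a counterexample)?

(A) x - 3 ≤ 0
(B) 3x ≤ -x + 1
(A) x = 4: LHS = 4 - 3 = 1; 1 ≤ 0 — FAILS
(B) x = 1: LHS = 3·1 = 3, RHS = -1 + 1 = 0; 3 ≤ 0 — FAILS

Answer: Both A and B are false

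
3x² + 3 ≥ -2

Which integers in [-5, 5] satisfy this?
Over all integers in [-5, 5], LHS − RHS is smallest at x = 0, where it equals 5:
x = 0: LHS = 3·0² + 3 = 3; 3 ≥ -2 — holds
At the ends of the range:
x = -5: LHS = 3·(-5)² + 3 = 78; 78 ≥ -2 — holds
x = 5: LHS = 3·5² + 3 = 78; 78 ≥ -2 — holds
Hence LHS − RHS is never negative, i.e. LHS ≥ RHS throughout, so the relation holds for every integer in [-5, 5].

Answer: All integers in [-5, 5]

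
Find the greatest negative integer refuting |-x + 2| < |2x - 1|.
Testing negative integers from -1 downward:
x = -1: LHS = |-(-1) + 2| = |3| = 3, RHS = |2·(-1) - 1| = |-3| = 3; 3 < 3 — FAILS  ← closest negative counterexample to 0

Answer: x = -1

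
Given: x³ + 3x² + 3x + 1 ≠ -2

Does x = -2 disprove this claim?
Substitute x = -2 into the relation:
x = -2: LHS = (-2)³ + 3·(-2)² + 3·(-2) + 1 = -1; -1 ≠ -2 — holds

The relation holds at x = -2, so it is not a counterexample.

Answer: No, x = -2 is not a counterexample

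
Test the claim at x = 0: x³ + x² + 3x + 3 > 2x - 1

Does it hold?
x = 0: LHS = 0³ + 0² + 3·0 + 3 = 3, RHS = 2·0 - 1 = -1; 3 > -1 — holds

The relation is satisfied at x = 0.

Answer: Yes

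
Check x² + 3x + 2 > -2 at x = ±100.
x = 100: LHS = 100² + 3·100 + 2 = 10302; 10302 > -2 — holds
x = -100: LHS = (-100)² + 3·(-100) + 2 = 9702; 9702 > -2 — holds

Answer: Yes, holds for both x = 100 and x = -100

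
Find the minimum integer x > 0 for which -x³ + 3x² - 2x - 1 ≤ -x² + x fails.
Testing positive integers:
x = 1: LHS = -1³ + 3·1² - 2·1 - 1 = -1, RHS = -1² + 1 = 0; -1 ≤ 0 — holds
x = 2: LHS = -2³ + 3·2² - 2·2 - 1 = -1, RHS = -2² + 2 = -2; -1 ≤ -2 — FAILS  ← smallest positive counterexample

Answer: x = 2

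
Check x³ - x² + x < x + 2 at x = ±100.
x = 100: LHS = 100³ - 100² + 100 = 990100, RHS = 100 + 2 = 102; 990100 < 102 — FAILS
x = -100: LHS = (-100)³ - (-100)² + (-100) = -1010100, RHS = (-100) + 2 = -98; -1010100 < -98 — holds

Answer: Partially: fails for x = 100, holds for x = -100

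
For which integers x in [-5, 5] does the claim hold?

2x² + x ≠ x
Holds for: {-5, -4, -3, -2, -1, 1, 2, 3, 4, 5}
Fails for: {0}

Answer: {-5, -4, -3, -2, -1, 1, 2, 3, 4, 5}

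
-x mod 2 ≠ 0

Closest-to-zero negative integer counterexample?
Testing negative integers from -1 downward:
x = -1: LHS = (-(-1)) mod 2 = 1 mod 2 = 1; 1 ≠ 0 — holds
x = -2: LHS = (-(-2)) mod 2 = 2 mod 2 = 0; 0 ≠ 0 — FAILS  ← closest negative counterexample to 0

Answer: x = -2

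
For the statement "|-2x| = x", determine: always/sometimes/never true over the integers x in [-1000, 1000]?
Holds at x = 0: LHS = |-2·0| = |0| = 0; 0 = 0 — holds
Fails at x = 1: LHS = |-2·1| = |-2| = 2; 2 = 1 — FAILS
It is satisfied by some integers in the range but not all.

Answer: Sometimes true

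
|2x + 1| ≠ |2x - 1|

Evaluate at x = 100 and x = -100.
x = 100: LHS = |2·100 + 1| = |201| = 201, RHS = |2·100 - 1| = |199| = 199; 201 ≠ 199 — holds
x = -100: LHS = |2·(-100) + 1| = |-199| = 199, RHS = |2·(-100) - 1| = |-201| = 201; 199 ≠ 201 — holds

Answer: Yes, holds for both x = 100 and x = -100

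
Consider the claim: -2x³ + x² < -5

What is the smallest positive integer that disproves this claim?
Testing positive integers:
x = 1: LHS = -2·1³ + 1² = -1; -1 < -5 — FAILS  ← smallest positive counterexample

Answer: x = 1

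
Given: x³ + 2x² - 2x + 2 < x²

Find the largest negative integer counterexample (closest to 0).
Testing negative integers from -1 downward:
x = -1: LHS = (-1)³ + 2·(-1)² - 2·(-1) + 2 = 5, RHS = (-1)² = 1; 5 < 1 — FAILS  ← closest negative counterexample to 0

Answer: x = -1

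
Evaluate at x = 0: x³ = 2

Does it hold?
x = 0: LHS = 0³ = 0; 0 = 2 — FAILS

The relation fails at x = 0, so x = 0 is a counterexample.

Answer: No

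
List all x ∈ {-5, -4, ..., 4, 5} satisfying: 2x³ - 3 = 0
Track d = LHS − RHS over the integers in [-5, 5]. Equality would need d = 0, but d changes sign only between consecutive integers, jumping over 0:
x = 1: LHS = 2·1³ - 3 = -1; -1 = 0 — FAILS  (d = -1)
x = 2: LHS = 2·2³ - 3 = 13; 13 = 0 — FAILS  (d = 13)
Away from these crossings d keeps a constant sign, and checking every integer in [-5, 5] confirms d ≠ 0 throughout. Hence the two sides are never equal, so the claimed relation (=) fails for every integer in [-5, 5].

Answer: None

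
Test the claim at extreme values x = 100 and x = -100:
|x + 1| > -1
x = 100: LHS = |100 + 1| = |101| = 101; 101 > -1 — holds
x = -100: LHS = |(-100) + 1| = |-99| = 99; 99 > -1 — holds

Answer: Yes, holds for both x = 100 and x = -100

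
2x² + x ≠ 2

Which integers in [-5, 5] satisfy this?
Track d = LHS − RHS over the integers in [-5, 5]. Equality would need d = 0, but d changes sign only between consecutive integers, jumping over 0:
x = -2: LHS = 2·(-2)² + (-2) = 6; 6 ≠ 2 — holds  (d = 4)
x = -1: LHS = 2·(-1)² + (-1) = 1; 1 ≠ 2 — holds  (d = -1)
x = 0: LHS = 2·0² + 0 = 0; 0 ≠ 2 — holds  (d = -2)
x = 1: LHS = 2·1² + 1 = 3; 3 ≠ 2 — holds  (d = 1)
Away from these crossings d keeps a constant sign, and checking every integer in [-5, 5] confirms d ≠ 0 throughout. Hence the two sides are never equal, so the relation holds for every integer in [-5, 5].

Answer: All integers in [-5, 5]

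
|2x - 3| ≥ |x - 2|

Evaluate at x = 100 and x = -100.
x = 100: LHS = |2·100 - 3| = |197| = 197, RHS = |100 - 2| = |98| = 98; 197 ≥ 98 — holds
x = -100: LHS = |2·(-100) - 3| = |-203| = 203, RHS = |(-100) - 2| = |-102| = 102; 203 ≥ 102 — holds

Answer: Yes, holds for both x = 100 and x = -100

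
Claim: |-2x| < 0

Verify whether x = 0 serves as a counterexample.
Substitute x = 0 into the relation:
x = 0: LHS = |-2·0| = |0| = 0; 0 < 0 — FAILS

Since the claim fails at x = 0, this value is a counterexample.

Answer: Yes, x = 0 is a counterexample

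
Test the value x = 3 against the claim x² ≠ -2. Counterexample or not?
Substitute x = 3 into the relation:
x = 3: LHS = 3² = 9; 9 ≠ -2 — holds

The relation holds at x = 3, so it is not a counterexample.

Answer: No, x = 3 is not a counterexample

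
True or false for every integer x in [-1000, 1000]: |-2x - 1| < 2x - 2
The claim fails at x = 0:
x = 0: LHS = |-2·0 - 1| = |-1| = 1, RHS = 2·0 - 2 = -2; 1 < -2 — FAILS

Because a single integer refutes it, the statement is false.

Answer: False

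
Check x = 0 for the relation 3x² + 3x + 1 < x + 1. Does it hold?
x = 0: LHS = 3·0² + 3·0 + 1 = 1, RHS = 0 + 1 = 1; 1 < 1 — FAILS

The relation fails at x = 0, so x = 0 is a counterexample.

Answer: No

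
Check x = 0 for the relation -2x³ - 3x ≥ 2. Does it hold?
x = 0: LHS = -2·0³ - 3·0 = 0; 0 ≥ 2 — FAILS

The relation fails at x = 0, so x = 0 is a counterexample.

Answer: No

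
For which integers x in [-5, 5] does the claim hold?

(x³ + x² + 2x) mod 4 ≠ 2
Holds for: {-4, -3, -2, 0, 1, 2, 4, 5}
Fails for: {-5, -1, 3}

Answer: {-4, -3, -2, 0, 1, 2, 4, 5}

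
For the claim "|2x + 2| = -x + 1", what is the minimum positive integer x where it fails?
Testing positive integers:
x = 1: LHS = |2·1 + 2| = |4| = 4, RHS = -1 + 1 = 0; 4 = 0 — FAILS  ← smallest positive counterexample

Answer: x = 1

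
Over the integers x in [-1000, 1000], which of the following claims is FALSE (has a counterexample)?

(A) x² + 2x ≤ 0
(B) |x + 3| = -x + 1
(A) x = 1: LHS = 1² + 2·1 = 3; 3 ≤ 0 — FAILS
(B) x = 0: LHS = |0 + 3| = |3| = 3, RHS = -0 + 1 = 1; 3 = 1 — FAILS

Answer: Both A and B are false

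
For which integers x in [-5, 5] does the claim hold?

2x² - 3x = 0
Holds for: {0}
Fails for: {-5, -4, -3, -2, -1, 1, 2, 3, 4, 5}

Answer: {0}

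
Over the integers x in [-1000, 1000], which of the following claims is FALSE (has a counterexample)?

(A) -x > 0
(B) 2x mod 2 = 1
(A) x = 0: LHS = -0 = 0; 0 > 0 — FAILS
(B) x = 0: LHS = (2·0) mod 2 = 0 mod 2 = 0; 0 = 1 — FAILS

Answer: Both A and B are false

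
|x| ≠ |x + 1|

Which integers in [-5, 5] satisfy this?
Track d = LHS − RHS over the integers in [-5, 5]. Equality would need d = 0, but d changes sign only between consecutive integers, jumping over 0:
x = -1: LHS = |-1| = 1, RHS = |(-1) + 1| = |0| = 0; 1 ≠ 0 — holds  (d = 1)
x = 0: LHS = |0| = 0, RHS = |0 + 1| = |1| = 1; 0 ≠ 1 — holds  (d = -1)
Away from these crossings d keeps a constant sign, and checking every integer in [-5, 5] confirms d ≠ 0 throughout. Hence the two sides are never equal, so the relation holds for every integer in [-5, 5].

Answer: All integers in [-5, 5]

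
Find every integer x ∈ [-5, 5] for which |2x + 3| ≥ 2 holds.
Holds for: {-5, -4, -3, 0, 1, 2, 3, 4, 5}
Fails for: {-2, -1}

Answer: {-5, -4, -3, 0, 1, 2, 3, 4, 5}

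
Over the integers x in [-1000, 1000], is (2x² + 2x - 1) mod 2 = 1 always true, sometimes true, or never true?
For a polynomial with integer coefficients, its value mod 2 depends only on x mod 2, so it suffices to check one representative of each residue class, x = 0, 1:
x = 0: LHS = (2·0² + 2·0 - 1) mod 2 = (-1) mod 2 = 1; 1 = 1 — holds
x = 1: LHS = (2·1² + 2·1 - 1) mod 2 = 3 mod 2 = 1; 1 = 1 — holds
The relation holds in every residue class, so the relation holds for every integer in [-1000, 1000].

No counterexample exists.

Answer: Always true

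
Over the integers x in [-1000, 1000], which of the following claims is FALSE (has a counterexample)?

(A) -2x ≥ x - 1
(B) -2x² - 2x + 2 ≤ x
(A) x = 1: LHS = -2·1 = -2, RHS = 1 - 1 = 0; -2 ≥ 0 — FAILS
(B) x = 0: LHS = -2·0² - 2·0 + 2 = 2; 2 ≤ 0 — FAILS

Answer: Both A and B are false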